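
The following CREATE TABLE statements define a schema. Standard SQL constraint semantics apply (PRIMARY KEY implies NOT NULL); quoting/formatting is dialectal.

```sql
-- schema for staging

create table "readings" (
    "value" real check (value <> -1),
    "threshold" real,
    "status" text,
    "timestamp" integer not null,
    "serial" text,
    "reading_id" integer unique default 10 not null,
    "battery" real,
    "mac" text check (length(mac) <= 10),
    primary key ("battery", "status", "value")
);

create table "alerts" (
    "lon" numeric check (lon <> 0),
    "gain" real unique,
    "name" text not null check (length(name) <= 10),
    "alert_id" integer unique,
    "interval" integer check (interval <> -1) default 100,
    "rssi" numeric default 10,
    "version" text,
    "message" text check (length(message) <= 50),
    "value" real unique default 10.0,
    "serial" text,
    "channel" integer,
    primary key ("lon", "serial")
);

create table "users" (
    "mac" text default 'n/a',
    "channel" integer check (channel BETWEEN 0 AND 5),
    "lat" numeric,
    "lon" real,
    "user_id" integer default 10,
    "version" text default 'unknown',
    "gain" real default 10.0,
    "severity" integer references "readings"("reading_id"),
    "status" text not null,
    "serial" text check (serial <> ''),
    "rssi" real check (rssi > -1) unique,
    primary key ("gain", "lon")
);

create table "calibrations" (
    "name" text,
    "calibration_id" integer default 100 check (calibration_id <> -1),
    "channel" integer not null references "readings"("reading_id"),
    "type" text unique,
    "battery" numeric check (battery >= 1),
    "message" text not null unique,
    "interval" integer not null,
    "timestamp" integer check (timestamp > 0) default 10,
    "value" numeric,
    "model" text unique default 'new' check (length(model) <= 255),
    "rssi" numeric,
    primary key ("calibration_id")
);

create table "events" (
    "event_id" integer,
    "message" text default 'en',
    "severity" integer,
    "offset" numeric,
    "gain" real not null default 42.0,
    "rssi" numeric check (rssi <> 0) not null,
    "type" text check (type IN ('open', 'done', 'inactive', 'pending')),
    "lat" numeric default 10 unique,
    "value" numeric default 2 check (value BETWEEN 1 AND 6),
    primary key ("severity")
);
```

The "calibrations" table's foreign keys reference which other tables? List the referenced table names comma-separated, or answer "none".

readings

- channel REFERENCES readings(reading_id).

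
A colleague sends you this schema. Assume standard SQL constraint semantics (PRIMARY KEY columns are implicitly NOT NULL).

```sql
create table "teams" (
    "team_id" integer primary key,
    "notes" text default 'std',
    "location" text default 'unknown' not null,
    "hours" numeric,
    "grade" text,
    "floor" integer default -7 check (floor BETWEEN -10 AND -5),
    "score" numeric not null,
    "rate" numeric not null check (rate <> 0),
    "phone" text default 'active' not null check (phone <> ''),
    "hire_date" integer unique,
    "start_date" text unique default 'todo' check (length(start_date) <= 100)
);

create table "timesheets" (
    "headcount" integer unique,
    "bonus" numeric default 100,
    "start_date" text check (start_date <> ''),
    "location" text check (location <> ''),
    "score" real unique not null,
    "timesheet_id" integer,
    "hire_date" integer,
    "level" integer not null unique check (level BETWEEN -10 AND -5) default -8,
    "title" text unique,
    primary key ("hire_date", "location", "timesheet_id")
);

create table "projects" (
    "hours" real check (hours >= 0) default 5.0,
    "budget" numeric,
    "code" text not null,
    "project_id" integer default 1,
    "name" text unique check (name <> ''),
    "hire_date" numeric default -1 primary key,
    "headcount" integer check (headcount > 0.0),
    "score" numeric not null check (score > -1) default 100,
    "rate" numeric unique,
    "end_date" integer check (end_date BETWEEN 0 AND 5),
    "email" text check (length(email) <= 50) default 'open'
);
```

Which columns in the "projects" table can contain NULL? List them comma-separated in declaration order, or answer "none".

- hours: CHECK does not forbid NULL (a CHECK constraint passes when its expression is NULL) → nullable.
- budget: no NOT NULL constraint applies → nullable.
- code: declared NOT NULL → not nullable.
- project_id: DEFAULT only fills an omitted column; an explicit NULL is still allowed → nullable.
- name: CHECK does not forbid NULL (a CHECK constraint passes when its expression is NULL) → nullable.
- hire_date: part of the PRIMARY KEY, which implies NOT NULL → not nullable.
- headcount: CHECK does not forbid NULL (a CHECK constraint passes when its expression is NULL) → nullable.
- score: declared NOT NULL → not nullable.
- rate: UNIQUE does not imply NOT NULL → nullable.
- end_date: CHECK does not forbid NULL (a CHECK constraint passes when its expression is NULL) → nullable.
- email: CHECK does not forbid NULL (a CHECK constraint passes when its expression is NULL) → nullable.

hours, budget, project_id, name, headcount, rate, end_date, email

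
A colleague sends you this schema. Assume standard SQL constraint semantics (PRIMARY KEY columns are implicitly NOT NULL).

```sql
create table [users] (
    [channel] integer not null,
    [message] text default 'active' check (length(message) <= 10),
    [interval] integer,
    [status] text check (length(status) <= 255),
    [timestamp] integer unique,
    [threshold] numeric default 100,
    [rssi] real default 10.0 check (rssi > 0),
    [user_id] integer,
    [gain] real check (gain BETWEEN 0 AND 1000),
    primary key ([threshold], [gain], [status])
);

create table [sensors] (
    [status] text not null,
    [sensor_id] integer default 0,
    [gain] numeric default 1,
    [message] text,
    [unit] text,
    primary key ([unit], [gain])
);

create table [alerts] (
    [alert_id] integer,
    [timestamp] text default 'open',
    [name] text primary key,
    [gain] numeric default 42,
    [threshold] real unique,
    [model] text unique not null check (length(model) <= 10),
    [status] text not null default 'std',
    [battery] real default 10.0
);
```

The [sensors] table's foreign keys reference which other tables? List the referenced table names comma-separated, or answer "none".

none

No column in sensors has a REFERENCES clause.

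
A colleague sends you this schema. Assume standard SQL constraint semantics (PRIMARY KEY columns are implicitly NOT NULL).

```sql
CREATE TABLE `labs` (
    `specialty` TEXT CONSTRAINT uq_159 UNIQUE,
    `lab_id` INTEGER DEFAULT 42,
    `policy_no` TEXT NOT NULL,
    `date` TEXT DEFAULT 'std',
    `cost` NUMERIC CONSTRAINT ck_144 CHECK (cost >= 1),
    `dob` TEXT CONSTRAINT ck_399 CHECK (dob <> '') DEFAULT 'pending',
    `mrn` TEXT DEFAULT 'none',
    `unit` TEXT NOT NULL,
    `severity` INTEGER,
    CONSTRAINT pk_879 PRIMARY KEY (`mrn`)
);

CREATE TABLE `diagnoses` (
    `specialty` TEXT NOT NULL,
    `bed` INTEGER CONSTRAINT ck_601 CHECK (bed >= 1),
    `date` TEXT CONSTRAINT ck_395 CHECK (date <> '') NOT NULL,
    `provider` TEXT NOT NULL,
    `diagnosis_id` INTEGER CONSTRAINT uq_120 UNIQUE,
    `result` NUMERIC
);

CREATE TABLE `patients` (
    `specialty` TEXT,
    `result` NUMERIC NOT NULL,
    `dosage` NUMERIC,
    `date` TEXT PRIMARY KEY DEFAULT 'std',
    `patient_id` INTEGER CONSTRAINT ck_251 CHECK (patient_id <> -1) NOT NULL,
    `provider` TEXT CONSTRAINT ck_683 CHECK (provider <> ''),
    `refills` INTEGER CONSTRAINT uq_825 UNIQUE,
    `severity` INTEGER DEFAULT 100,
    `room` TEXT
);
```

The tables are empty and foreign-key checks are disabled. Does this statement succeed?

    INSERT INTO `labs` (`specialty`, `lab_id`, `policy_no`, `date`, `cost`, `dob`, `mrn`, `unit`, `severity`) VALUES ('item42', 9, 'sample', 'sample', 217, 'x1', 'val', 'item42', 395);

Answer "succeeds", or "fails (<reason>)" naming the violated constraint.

succeeds

NOT NULL columns: mrn is supplied; policy_no is supplied; unit is supplied.
CHECK constraints: 217 satisfies (cost >= 1); 'x1' satisfies (dob <> '').
No constraint is violated.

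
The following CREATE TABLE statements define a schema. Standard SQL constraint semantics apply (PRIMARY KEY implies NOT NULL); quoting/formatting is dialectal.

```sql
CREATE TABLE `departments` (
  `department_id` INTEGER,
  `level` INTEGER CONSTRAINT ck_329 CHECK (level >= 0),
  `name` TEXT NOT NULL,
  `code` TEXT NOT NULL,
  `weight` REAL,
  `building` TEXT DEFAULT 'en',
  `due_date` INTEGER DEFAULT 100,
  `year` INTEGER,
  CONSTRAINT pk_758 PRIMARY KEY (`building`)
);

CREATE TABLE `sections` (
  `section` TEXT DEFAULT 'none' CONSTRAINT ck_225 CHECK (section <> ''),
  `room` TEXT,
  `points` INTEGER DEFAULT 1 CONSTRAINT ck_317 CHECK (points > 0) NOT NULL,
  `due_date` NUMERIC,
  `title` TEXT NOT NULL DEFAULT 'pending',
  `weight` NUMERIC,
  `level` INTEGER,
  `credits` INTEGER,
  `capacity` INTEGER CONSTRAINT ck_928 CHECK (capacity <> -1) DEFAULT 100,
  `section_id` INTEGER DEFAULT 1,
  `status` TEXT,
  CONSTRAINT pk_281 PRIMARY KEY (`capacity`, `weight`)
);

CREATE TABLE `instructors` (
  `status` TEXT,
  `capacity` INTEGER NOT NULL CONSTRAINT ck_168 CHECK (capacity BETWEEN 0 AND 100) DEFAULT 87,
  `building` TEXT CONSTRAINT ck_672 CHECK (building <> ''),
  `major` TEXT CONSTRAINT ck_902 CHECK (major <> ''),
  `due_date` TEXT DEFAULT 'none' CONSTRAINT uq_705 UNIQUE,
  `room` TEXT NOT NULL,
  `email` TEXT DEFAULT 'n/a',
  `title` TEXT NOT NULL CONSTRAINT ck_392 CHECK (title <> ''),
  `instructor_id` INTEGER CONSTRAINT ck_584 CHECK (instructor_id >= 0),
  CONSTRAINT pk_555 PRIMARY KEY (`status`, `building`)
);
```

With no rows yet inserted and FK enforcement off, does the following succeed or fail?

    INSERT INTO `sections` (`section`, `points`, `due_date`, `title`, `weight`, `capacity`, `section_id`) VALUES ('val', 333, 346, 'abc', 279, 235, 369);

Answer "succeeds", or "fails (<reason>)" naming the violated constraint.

succeeds

NOT NULL columns: capacity is supplied; points is supplied; title is supplied; weight is supplied.
CHECK constraints: 'val' satisfies (section <> ''); 333 satisfies (points > 0); 235 satisfies (capacity <> -1).
No constraint is violated.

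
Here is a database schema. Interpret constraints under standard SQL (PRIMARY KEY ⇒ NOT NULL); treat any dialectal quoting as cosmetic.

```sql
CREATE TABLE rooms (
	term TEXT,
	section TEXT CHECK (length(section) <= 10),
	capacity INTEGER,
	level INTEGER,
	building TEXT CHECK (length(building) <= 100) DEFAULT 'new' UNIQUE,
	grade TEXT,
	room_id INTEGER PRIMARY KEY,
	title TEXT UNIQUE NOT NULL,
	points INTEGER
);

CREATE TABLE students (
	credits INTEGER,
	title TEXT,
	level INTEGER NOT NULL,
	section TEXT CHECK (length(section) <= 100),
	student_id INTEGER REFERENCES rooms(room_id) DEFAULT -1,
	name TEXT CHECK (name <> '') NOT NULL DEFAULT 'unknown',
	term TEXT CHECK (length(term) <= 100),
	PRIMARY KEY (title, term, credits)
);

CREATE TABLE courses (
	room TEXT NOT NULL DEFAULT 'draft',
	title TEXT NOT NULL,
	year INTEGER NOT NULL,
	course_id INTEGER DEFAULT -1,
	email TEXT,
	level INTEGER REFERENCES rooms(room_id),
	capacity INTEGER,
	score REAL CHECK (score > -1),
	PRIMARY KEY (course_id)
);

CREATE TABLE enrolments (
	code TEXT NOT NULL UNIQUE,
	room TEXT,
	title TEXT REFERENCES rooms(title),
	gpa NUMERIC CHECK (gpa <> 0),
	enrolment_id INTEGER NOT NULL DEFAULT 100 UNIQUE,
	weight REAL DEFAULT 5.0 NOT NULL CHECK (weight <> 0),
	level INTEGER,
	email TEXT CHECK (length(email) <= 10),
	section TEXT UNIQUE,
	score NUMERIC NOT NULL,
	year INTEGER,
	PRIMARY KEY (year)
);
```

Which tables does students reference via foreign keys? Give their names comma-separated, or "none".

rooms

- student_id REFERENCES rooms(room_id).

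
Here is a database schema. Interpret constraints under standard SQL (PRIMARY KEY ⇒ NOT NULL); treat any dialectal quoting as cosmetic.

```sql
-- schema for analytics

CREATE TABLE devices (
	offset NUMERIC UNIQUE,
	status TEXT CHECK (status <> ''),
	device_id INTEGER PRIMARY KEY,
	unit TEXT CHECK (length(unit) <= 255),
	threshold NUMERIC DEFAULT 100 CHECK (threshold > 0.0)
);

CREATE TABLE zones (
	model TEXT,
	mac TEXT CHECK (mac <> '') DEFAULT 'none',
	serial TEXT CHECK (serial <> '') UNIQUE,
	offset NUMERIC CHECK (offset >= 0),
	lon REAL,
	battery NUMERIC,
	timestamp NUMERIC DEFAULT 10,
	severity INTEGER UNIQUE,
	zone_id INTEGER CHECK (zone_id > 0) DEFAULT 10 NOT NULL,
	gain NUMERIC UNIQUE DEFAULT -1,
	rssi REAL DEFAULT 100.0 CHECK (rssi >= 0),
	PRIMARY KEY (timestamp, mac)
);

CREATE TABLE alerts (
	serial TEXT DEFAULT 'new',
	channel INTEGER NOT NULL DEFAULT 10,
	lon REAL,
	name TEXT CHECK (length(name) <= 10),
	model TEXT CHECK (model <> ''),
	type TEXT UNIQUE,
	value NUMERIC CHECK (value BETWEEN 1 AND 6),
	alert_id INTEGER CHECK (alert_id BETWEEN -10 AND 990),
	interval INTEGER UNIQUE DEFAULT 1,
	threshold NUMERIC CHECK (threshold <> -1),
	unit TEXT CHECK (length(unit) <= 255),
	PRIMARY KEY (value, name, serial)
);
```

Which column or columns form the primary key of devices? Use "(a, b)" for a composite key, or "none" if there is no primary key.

device_id

device_id is declared PRIMARY KEY inline on the column.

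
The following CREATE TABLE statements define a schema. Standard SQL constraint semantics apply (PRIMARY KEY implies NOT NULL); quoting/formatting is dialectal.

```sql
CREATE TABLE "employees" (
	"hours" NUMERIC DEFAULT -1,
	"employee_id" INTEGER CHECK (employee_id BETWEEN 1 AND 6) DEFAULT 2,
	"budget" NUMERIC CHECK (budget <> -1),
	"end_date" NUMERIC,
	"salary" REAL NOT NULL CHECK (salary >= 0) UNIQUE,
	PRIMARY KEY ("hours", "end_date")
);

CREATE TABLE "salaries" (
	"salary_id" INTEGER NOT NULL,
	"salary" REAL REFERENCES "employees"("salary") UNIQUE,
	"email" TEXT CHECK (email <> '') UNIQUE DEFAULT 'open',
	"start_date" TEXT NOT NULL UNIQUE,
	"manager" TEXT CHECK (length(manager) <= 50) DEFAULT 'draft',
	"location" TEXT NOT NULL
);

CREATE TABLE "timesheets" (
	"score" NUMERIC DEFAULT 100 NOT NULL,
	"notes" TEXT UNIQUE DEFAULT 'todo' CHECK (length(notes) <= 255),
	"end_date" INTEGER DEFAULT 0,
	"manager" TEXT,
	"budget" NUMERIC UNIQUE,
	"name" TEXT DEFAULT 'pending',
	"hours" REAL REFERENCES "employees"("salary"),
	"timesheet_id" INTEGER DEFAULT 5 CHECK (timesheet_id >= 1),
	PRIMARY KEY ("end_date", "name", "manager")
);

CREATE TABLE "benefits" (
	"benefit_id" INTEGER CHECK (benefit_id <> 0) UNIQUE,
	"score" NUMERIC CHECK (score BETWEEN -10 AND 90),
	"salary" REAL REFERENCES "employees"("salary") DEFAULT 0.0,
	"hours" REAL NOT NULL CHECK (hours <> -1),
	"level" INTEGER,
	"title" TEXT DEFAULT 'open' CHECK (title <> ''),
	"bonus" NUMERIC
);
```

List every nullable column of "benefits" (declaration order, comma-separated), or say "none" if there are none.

- benefit_id: CHECK does not forbid NULL (a CHECK constraint passes when its expression is NULL) → nullable.
- score: CHECK does not forbid NULL (a CHECK constraint passes when its expression is NULL) → nullable.
- salary: a foreign key column may be NULL unless separately constrained → nullable.
- hours: declared NOT NULL → not nullable.
- level: no NOT NULL constraint applies → nullable.
- title: CHECK does not forbid NULL (a CHECK constraint passes when its expression is NULL) → nullable.
- bonus: no NOT NULL constraint applies → nullable.

benefit_id, score, salary, level, title, bonus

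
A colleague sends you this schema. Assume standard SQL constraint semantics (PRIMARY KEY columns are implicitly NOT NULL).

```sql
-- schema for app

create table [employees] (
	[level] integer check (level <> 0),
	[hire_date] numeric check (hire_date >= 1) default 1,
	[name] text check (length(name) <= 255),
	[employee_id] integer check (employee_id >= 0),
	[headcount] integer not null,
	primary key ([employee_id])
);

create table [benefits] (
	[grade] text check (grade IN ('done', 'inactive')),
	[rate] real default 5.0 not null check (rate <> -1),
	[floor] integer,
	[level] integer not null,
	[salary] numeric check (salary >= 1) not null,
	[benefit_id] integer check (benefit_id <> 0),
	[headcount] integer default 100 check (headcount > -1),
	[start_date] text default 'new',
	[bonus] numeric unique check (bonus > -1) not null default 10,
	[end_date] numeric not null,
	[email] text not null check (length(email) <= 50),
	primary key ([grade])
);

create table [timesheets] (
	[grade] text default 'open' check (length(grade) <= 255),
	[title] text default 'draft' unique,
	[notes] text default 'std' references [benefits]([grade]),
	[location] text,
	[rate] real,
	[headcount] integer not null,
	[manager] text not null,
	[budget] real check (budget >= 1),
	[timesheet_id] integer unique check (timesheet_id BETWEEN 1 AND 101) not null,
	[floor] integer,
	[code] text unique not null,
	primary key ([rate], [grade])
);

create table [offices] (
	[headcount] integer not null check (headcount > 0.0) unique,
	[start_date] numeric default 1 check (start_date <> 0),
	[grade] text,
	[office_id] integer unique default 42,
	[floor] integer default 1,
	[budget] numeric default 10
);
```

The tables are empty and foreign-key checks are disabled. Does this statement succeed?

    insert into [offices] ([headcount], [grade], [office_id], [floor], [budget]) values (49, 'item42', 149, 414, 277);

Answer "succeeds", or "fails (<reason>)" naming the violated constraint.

succeeds

NOT NULL columns: headcount is supplied.
CHECK constraints: 49 satisfies (headcount > 0.0).
No constraint is violated.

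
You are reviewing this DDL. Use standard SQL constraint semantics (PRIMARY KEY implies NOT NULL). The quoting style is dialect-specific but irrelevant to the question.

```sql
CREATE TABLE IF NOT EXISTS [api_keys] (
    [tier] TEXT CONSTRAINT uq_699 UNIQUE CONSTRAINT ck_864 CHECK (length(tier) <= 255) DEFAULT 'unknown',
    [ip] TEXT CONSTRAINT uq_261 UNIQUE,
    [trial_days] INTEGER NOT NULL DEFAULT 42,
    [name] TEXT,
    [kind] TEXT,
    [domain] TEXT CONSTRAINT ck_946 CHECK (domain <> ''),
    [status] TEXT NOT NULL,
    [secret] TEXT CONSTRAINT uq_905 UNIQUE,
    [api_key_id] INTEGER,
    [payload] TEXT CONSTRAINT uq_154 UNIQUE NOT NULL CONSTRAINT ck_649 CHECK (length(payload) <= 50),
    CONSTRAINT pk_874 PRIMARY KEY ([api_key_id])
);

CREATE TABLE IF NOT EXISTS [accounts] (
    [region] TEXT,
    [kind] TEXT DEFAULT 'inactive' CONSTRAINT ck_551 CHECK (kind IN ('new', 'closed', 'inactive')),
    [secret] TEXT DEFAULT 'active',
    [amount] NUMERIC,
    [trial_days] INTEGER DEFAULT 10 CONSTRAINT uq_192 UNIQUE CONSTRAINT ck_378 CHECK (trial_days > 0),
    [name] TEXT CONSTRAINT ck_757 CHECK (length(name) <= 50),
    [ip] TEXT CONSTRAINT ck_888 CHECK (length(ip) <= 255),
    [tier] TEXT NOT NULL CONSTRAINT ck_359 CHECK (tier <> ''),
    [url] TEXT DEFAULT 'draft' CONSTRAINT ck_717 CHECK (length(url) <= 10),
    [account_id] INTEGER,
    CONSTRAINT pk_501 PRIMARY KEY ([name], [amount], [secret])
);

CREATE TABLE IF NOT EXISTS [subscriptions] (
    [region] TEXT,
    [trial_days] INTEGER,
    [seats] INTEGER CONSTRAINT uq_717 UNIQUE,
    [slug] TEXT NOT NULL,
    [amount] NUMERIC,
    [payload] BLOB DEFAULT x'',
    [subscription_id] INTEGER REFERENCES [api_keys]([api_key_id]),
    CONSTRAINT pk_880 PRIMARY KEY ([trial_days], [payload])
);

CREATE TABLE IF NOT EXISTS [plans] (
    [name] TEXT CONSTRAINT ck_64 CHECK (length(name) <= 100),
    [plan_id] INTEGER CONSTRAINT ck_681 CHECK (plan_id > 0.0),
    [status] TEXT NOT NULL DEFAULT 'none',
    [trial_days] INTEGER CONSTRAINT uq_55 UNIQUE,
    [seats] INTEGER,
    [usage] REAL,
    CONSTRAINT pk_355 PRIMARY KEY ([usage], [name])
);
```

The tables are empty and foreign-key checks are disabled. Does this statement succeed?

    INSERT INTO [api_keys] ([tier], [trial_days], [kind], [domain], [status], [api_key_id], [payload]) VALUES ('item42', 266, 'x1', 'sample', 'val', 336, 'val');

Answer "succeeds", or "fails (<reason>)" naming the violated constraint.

NOT NULL columns: api_key_id is supplied; payload is supplied; status is supplied; trial_days is supplied.
CHECK constraints: 'item42' satisfies (length(tier) <= 255); 'sample' satisfies (domain <> ''); 'val' satisfies (length(payload) <= 50).
No constraint is violated.

succeeds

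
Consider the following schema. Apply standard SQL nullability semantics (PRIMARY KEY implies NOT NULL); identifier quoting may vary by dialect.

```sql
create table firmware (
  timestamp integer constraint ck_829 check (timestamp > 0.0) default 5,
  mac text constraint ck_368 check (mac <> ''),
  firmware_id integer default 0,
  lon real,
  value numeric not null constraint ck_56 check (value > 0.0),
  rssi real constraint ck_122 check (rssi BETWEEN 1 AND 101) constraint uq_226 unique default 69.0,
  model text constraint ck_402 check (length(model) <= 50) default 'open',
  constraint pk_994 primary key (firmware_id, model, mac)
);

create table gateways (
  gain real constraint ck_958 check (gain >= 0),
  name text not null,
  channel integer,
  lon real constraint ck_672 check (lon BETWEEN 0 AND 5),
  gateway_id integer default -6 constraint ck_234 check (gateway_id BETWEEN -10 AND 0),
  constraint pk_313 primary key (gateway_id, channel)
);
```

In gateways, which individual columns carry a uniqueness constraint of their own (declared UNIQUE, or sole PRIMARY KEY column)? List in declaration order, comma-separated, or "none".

- gain: no UNIQUE or single-column PK constraint.
- name: no UNIQUE or single-column PK constraint.
- channel: part of a composite PRIMARY KEY — only the tuple is unique, not this column on its own.
- lon: no UNIQUE or single-column PK constraint.
- gateway_id: part of a composite PRIMARY KEY — only the tuple is unique, not this column on its own.

none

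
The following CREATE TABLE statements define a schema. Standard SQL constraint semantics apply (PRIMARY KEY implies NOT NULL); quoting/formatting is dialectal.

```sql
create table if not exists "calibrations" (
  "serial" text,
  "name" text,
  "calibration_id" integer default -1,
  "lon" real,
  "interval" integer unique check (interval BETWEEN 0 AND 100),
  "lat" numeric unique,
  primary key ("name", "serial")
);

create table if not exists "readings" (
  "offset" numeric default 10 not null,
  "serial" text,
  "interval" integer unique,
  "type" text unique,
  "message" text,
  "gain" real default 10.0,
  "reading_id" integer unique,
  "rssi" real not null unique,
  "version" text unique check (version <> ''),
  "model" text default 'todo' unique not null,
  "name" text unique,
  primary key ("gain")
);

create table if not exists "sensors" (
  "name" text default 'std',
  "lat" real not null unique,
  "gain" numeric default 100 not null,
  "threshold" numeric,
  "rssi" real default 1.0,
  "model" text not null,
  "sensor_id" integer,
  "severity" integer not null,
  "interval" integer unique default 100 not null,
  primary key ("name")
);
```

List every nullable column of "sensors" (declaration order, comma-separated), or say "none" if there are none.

threshold, rssi, sensor_id

- name: part of the PRIMARY KEY, which implies NOT NULL → not nullable.
- lat: declared NOT NULL → not nullable.
- gain: declared NOT NULL → not nullable.
- threshold: no NOT NULL constraint applies → nullable.
- rssi: DEFAULT only fills an omitted column; an explicit NULL is still allowed → nullable.
- model: declared NOT NULL → not nullable.
- sensor_id: no NOT NULL constraint applies → nullable.
- severity: declared NOT NULL → not nullable.
- interval: declared NOT NULL → not nullable.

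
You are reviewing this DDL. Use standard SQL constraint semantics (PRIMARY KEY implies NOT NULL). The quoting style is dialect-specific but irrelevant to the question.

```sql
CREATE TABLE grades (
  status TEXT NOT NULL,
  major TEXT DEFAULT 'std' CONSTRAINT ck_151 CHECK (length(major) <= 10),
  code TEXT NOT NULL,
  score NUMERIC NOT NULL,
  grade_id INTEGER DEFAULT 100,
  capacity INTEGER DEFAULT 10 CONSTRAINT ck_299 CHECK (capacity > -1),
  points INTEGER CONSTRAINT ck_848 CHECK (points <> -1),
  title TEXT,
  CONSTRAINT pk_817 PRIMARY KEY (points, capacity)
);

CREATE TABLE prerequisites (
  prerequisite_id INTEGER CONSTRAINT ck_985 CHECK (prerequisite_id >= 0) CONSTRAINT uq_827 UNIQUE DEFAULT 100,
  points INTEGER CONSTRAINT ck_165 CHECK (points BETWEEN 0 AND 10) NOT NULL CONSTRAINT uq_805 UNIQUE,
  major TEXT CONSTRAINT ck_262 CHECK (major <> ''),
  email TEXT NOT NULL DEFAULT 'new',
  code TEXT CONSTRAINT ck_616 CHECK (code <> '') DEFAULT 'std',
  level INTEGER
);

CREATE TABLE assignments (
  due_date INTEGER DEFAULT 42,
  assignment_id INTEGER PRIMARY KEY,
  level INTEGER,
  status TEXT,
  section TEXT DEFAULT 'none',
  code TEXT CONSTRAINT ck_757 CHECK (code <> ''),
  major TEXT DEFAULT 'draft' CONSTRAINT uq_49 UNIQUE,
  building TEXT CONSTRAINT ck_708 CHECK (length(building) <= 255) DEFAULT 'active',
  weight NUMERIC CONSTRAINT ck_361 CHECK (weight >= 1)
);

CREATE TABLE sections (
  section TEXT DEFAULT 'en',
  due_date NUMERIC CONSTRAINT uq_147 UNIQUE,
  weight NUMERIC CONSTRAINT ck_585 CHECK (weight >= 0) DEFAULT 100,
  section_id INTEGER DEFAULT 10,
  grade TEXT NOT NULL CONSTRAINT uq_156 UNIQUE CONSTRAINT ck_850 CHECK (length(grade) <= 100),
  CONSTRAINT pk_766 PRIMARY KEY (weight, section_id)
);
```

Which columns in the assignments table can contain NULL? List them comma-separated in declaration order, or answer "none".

- due_date: DEFAULT only fills an omitted column; an explicit NULL is still allowed → nullable.
- assignment_id: part of the PRIMARY KEY, which implies NOT NULL → not nullable.
- level: no NOT NULL constraint applies → nullable.
- status: no NOT NULL constraint applies → nullable.
- section: DEFAULT only fills an omitted column; an explicit NULL is still allowed → nullable.
- code: CHECK does not forbid NULL (a CHECK constraint passes when its expression is NULL) → nullable.
- major: UNIQUE does not imply NOT NULL → nullable.
- building: CHECK does not forbid NULL (a CHECK constraint passes when its expression is NULL) → nullable.
- weight: CHECK does not forbid NULL (a CHECK constraint passes when its expression is NULL) → nullable.

due_date, level, status, section, code, major, building, weight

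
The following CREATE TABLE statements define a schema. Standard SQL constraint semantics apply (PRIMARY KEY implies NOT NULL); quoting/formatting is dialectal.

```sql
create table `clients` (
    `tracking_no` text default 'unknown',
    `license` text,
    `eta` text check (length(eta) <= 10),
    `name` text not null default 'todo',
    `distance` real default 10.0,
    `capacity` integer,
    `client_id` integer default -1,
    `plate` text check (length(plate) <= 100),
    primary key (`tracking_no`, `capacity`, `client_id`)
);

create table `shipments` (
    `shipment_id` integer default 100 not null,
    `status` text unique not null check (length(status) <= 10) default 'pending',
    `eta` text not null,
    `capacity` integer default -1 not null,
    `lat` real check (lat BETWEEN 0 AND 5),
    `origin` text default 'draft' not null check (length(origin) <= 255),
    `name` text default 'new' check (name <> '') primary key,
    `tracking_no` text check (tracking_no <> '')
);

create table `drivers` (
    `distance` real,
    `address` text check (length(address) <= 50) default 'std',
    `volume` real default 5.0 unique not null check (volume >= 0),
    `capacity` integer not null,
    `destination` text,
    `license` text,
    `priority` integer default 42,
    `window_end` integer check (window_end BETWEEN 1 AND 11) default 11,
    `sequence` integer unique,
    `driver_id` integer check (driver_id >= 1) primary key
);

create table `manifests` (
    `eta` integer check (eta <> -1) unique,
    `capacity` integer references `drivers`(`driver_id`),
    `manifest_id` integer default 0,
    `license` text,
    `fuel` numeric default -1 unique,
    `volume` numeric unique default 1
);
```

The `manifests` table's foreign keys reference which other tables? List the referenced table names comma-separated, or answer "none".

- capacity REFERENCES drivers(driver_id).

drivers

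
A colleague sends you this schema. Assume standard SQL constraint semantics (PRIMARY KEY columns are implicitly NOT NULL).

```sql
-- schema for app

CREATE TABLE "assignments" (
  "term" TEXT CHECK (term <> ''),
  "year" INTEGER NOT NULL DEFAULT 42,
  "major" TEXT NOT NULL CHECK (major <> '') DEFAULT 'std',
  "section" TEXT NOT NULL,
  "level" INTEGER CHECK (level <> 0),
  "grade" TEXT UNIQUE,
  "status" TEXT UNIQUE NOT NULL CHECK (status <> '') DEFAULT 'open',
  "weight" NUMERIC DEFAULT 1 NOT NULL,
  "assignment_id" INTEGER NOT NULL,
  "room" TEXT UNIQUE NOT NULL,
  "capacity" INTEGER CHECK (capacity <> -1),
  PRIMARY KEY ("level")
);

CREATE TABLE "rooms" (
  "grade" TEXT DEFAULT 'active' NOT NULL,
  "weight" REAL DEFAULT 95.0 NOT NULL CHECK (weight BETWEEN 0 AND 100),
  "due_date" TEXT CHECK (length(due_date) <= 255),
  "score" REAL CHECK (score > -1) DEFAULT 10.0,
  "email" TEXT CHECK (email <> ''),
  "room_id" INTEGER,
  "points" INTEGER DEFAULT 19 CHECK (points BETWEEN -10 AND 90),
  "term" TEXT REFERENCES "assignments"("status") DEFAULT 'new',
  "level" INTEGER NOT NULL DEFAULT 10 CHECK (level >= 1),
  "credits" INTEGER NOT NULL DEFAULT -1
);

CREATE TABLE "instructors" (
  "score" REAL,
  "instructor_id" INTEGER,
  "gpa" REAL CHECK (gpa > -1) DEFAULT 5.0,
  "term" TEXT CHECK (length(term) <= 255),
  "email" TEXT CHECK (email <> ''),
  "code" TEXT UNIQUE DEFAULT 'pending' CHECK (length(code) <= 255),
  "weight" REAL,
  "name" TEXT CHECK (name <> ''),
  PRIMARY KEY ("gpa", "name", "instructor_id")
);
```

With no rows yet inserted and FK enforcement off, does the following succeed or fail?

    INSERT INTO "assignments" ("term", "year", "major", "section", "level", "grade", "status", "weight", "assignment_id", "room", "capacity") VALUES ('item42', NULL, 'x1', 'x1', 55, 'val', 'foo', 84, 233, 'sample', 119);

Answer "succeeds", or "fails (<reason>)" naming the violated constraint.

fails (NOT NULL on year)

year is explicitly set to NULL, but year is declared NOT NULL.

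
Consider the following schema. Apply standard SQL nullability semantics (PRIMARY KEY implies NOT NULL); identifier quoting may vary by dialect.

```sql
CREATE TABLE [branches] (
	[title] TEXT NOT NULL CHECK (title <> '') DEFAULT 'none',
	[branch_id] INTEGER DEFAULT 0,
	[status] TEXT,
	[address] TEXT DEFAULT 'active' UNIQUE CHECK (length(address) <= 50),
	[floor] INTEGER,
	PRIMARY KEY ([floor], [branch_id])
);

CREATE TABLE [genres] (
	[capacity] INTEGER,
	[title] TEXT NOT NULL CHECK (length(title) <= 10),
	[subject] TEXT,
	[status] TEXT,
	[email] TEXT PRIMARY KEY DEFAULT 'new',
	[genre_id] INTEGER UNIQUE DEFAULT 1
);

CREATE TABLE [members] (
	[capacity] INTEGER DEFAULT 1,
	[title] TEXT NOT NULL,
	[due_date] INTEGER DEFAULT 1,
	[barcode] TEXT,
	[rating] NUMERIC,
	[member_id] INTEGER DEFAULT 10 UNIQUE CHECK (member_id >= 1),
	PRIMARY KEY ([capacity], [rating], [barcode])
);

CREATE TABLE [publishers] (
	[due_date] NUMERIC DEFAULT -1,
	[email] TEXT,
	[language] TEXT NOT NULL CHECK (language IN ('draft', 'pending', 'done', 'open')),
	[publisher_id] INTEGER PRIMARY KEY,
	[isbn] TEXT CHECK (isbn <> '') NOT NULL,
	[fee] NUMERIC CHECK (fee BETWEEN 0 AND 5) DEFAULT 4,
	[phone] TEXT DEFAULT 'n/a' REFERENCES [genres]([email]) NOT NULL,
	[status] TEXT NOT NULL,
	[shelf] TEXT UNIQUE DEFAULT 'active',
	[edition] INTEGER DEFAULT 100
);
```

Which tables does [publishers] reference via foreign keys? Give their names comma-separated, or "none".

- phone REFERENCES genres(email).

genres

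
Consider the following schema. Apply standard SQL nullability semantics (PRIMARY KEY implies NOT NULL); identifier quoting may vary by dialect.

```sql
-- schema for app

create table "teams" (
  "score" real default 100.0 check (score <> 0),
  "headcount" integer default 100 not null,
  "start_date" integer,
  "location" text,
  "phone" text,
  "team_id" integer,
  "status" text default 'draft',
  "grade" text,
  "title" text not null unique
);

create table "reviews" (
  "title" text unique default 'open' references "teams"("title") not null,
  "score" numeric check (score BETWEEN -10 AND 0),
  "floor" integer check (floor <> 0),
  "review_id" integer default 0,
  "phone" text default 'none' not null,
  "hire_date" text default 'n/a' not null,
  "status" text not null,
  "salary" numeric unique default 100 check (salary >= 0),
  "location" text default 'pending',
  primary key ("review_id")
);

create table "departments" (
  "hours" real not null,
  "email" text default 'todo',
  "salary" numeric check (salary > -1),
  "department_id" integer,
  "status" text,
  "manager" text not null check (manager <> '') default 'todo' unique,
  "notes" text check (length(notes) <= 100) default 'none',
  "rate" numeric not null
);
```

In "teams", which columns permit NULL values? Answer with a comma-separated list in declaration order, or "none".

- score: CHECK does not forbid NULL (a CHECK constraint passes when its expression is NULL) → nullable.
- headcount: declared NOT NULL → not nullable.
- start_date: no NOT NULL constraint applies → nullable.
- location: no NOT NULL constraint applies → nullable.
- phone: no NOT NULL constraint applies → nullable.
- team_id: no NOT NULL constraint applies → nullable.
- status: DEFAULT only fills an omitted column; an explicit NULL is still allowed → nullable.
- grade: no NOT NULL constraint applies → nullable.
- title: declared NOT NULL → not nullable.

score, start_date, location, phone, team_id, status, grade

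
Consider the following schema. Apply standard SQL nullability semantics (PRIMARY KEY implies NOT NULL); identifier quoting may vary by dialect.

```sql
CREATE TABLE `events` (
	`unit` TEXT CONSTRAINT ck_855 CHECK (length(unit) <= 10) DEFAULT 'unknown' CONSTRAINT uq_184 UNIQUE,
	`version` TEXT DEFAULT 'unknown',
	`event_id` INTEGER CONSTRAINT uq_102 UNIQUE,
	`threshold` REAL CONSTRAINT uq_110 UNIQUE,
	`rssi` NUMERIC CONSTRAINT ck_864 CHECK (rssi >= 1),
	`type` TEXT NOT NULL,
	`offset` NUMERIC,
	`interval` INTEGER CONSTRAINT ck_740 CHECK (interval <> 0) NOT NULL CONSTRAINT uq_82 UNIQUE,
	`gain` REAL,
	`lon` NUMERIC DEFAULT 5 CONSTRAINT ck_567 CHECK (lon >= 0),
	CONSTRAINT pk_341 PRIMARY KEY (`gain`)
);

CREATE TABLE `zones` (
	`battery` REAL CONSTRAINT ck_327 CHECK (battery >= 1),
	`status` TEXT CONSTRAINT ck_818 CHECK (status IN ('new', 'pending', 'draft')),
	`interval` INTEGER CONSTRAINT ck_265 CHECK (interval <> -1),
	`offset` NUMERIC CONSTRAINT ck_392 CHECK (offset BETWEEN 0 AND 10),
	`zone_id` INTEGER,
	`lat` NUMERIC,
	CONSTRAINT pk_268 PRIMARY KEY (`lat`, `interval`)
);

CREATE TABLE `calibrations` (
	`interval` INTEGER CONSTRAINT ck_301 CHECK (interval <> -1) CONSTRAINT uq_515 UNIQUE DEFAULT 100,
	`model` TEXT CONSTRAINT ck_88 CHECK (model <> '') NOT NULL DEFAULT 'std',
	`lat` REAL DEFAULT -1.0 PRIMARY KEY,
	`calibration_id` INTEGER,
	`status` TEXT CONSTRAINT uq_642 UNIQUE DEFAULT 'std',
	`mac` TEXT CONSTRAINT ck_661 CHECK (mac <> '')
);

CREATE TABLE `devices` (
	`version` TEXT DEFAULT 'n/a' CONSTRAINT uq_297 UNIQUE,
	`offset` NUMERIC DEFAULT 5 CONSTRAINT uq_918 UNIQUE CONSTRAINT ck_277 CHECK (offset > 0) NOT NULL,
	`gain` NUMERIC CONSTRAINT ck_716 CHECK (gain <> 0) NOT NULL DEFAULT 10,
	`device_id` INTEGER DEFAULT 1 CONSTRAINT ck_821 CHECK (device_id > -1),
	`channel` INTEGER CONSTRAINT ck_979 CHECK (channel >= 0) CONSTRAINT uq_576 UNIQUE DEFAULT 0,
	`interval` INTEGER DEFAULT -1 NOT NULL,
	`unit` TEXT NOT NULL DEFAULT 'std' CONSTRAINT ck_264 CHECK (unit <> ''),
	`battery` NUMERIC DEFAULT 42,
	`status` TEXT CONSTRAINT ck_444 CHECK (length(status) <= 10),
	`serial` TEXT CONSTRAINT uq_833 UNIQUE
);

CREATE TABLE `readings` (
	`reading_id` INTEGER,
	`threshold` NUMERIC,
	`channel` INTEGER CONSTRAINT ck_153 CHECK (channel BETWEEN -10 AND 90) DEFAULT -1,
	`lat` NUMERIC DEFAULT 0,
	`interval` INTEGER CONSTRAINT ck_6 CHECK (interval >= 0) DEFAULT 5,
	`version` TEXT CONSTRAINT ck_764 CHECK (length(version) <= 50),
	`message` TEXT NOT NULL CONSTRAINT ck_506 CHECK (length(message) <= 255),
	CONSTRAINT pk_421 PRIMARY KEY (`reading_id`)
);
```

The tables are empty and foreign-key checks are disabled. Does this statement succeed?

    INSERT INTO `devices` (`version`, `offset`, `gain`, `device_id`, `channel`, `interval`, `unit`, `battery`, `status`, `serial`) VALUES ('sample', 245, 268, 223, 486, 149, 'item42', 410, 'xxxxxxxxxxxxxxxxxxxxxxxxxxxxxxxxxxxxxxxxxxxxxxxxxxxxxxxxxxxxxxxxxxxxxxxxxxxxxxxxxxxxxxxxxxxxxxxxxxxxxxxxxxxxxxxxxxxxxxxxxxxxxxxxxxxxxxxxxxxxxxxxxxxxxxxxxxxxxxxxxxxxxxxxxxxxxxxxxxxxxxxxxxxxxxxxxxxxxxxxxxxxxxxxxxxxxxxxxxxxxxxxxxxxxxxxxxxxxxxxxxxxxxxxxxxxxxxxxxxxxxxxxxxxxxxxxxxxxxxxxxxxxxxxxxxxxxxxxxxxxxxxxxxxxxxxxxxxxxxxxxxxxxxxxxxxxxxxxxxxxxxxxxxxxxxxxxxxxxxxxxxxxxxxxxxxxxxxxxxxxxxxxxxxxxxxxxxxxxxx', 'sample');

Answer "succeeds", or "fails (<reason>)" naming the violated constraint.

fails (CHECK on status)

The value 'xxxxxxxxxxxxxxxxxxxxxxxxxxxxxxxxxxxxxxxxxxxxxxxxxxxxxxxxxxxxxxxxxxxxxxxxxxxxxxxxxxxxxxxxxxxxxxxxxxxxxxxxxxxxxxxxxxxxxxxxxxxxxxxxxxxxxxxxxxxxxxxxxxxxxxxxxxxxxxxxxxxxxxxxxxxxxxxxxxxxxxxxxxxxxxxxxxxxxxxxxxxxxxxxxxxxxxxxxxxxxxxxxxxxxxxxxxxxxxxxxxxxxxxxxxxxxxxxxxxxxxxxxxxxxxxxxxxxxxxxxxxxxxxxxxxxxxxxxxxxxxxxxxxxxxxxxxxxxxxxxxxxxxxxxxxxxxxxxxxxxxxxxxxxxxxxxxxxxxxxxxxxxxxxxxxxxxxxxxxxxxxxxxxxxxxxxxxxxxxx' for status violates CHECK (length(status) <= 10).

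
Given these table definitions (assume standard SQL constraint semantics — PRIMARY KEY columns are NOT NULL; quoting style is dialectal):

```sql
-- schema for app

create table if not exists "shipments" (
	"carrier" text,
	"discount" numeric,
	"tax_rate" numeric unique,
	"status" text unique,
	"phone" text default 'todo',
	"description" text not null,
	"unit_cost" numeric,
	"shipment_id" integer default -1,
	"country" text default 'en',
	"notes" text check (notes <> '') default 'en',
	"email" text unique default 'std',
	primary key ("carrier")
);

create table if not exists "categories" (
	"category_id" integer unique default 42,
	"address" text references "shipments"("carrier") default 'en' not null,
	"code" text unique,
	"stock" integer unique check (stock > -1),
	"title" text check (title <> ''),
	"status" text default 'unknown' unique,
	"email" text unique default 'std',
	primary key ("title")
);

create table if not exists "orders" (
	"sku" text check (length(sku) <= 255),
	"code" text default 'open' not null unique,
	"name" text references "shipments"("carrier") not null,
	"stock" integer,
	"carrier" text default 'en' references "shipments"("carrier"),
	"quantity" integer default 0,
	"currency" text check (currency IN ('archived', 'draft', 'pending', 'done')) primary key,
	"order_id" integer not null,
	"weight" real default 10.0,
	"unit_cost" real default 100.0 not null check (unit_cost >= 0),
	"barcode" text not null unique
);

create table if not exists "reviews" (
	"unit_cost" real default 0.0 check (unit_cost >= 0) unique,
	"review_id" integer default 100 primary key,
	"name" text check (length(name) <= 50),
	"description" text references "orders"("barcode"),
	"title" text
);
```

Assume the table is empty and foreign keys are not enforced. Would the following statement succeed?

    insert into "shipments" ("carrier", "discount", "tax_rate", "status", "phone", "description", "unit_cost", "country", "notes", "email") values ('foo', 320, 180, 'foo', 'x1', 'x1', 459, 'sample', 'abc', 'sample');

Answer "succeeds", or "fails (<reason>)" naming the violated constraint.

succeeds

NOT NULL columns: carrier is supplied; description is supplied.
CHECK constraints: 'abc' satisfies (notes <> '').
No constraint is violated.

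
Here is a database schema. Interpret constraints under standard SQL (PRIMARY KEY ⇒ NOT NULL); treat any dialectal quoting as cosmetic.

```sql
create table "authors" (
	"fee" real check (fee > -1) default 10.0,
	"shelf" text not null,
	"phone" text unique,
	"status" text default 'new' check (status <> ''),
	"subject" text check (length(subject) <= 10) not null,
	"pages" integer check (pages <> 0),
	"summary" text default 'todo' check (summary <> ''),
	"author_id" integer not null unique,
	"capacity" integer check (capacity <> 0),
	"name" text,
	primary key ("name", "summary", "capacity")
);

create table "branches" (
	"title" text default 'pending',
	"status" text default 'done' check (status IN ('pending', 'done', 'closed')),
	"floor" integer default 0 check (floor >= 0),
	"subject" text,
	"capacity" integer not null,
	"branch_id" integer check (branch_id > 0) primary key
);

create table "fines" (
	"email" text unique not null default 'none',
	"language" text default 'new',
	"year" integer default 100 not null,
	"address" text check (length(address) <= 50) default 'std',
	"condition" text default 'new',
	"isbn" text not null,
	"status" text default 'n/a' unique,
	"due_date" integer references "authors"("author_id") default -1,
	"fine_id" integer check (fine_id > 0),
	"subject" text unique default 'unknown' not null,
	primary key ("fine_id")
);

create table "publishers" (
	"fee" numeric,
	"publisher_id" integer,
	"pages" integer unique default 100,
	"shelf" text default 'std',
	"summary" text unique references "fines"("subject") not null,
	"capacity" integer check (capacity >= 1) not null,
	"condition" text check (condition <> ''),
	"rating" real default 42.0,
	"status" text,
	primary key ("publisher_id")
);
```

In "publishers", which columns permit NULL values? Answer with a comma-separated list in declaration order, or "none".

- fee: no NOT NULL constraint applies → nullable.
- publisher_id: part of the PRIMARY KEY, which implies NOT NULL → not nullable.
- pages: UNIQUE does not imply NOT NULL → nullable.
- shelf: DEFAULT only fills an omitted column; an explicit NULL is still allowed → nullable.
- summary: declared NOT NULL → not nullable.
- capacity: declared NOT NULL → not nullable.
- condition: CHECK does not forbid NULL (a CHECK constraint passes when its expression is NULL) → nullable.
- rating: DEFAULT only fills an omitted column; an explicit NULL is still allowed → nullable.
- status: no NOT NULL constraint applies → nullable.

fee, pages, shelf, condition, rating, status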